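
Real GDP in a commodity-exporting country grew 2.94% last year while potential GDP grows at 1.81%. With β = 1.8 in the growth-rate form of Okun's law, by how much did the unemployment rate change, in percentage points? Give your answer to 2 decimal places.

Growth-rate Okun's law: g_Y = g_Y* - β × Δu, so Δu = (g_Y* - g_Y)/β.
Δu = (1.81 - 2.94)/1.8 = -1.13/1.8 = -0.63 percentage points.

-0.63 percentage points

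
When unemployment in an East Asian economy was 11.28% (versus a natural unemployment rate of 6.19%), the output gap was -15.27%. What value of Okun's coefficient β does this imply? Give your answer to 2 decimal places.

β ≈ 3.00

Okun's law: output gap = -β × (u - u*).
-15.27 = -β × (11.28 - 6.19) = -β × 5.09, so β = 15.27/5.09 = 3.00.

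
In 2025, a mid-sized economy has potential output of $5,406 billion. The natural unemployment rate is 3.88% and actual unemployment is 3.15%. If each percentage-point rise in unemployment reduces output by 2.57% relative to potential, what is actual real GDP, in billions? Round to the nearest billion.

Unemployment gap = 3.15 - 3.88 = -0.73 points, so the output gap is -2.57 × (-0.73) = 1.8761%.
Actual GDP = 5406 × (1 + 1.8761/100) = 5406 × 1.018761 ≈ 5507 billion.

$5,507 billion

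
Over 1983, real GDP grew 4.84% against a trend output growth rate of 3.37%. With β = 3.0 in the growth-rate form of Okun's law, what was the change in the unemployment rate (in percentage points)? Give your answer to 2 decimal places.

-0.49 percentage points

Growth-rate Okun's law: g_Y = g_Y* - β × Δu, so Δu = (g_Y* - g_Y)/β.
Δu = (3.37 - 4.84)/3.0 = -1.47/3.0 = -0.49 percentage points.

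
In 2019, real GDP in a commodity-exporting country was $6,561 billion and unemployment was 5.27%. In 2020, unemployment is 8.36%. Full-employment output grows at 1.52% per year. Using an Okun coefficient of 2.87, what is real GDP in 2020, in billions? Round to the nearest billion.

$6,079 billion

Δu = 8.36 - 5.27 = 3.09 points.
Okun's law (growth form): g_Y = g_Y* - β × Δu = 1.52 - 2.87 × (3.09) = 1.52 - 8.8683 = -7.3483%.
Real GDP in the next year = 6561 × (1 - 7.3483/100) = 6561 × 0.926517 ≈ 6079 billion.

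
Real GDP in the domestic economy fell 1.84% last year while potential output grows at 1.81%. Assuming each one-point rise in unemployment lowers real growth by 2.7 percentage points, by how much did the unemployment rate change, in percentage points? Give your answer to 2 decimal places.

1.35 percentage points

Growth-rate Okun's law: g_Y = g_Y* - β × Δu, so Δu = (g_Y* - g_Y)/β.
Δu = (1.81 + 1.84)/2.7 = 3.65/2.7 = 1.35 percentage points.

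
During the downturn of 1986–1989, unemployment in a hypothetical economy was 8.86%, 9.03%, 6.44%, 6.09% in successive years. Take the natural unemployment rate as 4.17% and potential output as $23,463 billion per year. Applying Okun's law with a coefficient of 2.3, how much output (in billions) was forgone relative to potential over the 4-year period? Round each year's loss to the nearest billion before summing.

Year 1986: gap = -2.3 × (8.86 - 4.17) = -10.787%, loss ≈ 23463 × 10.787/100 ≈ 2531.
Year 1987: gap = -2.3 × (9.03 - 4.17) = -11.178%, loss ≈ 23463 × 11.178/100 ≈ 2623.
Year 1988: gap = -2.3 × (6.44 - 4.17) = -5.221%, loss ≈ 23463 × 5.221/100 ≈ 1225.
Year 1989: gap = -2.3 × (6.09 - 4.17) = -4.416%, loss ≈ 23463 × 4.416/100 ≈ 1036.
Total lost output = 2531 + 2623 + 1225 + 1036 = 7415 billion.

$7,415 billion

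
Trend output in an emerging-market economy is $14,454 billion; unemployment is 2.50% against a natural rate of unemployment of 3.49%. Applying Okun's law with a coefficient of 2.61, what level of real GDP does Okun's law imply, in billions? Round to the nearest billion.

Unemployment gap = 2.5 - 3.49 = -0.99 points, so the output gap is -2.61 × (-0.99) = 2.5839%.
Actual GDP = 14454 × (1 + 2.5839/100) = 14454 × 1.025839 ≈ 14827 billion.

$14,827 billion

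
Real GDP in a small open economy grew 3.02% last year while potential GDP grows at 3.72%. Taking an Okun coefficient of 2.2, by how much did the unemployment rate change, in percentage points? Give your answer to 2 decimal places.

Growth-rate Okun's law: g_Y = g_Y* - β × Δu, so Δu = (g_Y* - g_Y)/β.
Δu = (3.72 - 3.02)/2.2 = 0.7/2.2 = 0.32 percentage points.

0.32 percentage points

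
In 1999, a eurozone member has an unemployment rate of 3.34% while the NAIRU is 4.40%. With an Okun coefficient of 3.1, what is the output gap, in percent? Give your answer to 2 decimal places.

The unemployment gap is 3.34 - 4.4 = -1.06 percentage points.
Okun's law gives an output gap of -3.1 × (-1.06) = 3.286%, i.e. 3.29% above potential.

3.29%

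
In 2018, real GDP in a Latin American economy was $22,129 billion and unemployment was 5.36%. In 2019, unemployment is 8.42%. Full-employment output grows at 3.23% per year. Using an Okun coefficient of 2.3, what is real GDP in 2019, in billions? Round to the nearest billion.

$21,286 billion

Δu = 8.42 - 5.36 = 3.06 points.
Okun's law (growth form): g_Y = g_Y* - β × Δu = 3.23 - 2.3 × (3.06) = 3.23 - 7.038 = -3.808%.
Real GDP in the next year = 22129 × (1 - 3.808/100) = 22129 × 0.96192 ≈ 21286 billion.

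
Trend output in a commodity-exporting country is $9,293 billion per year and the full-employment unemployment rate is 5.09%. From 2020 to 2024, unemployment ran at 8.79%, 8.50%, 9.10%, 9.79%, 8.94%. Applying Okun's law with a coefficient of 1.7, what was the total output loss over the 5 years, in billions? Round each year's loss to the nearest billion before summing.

$3,109 billion

Year 2020: gap = -1.7 × (8.79 - 5.09) = -6.29%, loss ≈ 9293 × 6.29/100 ≈ 585.
Year 2021: gap = -1.7 × (8.5 - 5.09) = -5.797%, loss ≈ 9293 × 5.797/100 ≈ 539.
Year 2022: gap = -1.7 × (9.1 - 5.09) = -6.817%, loss ≈ 9293 × 6.817/100 ≈ 634.
Year 2023: gap = -1.7 × (9.79 - 5.09) = -7.99%, loss ≈ 9293 × 7.99/100 ≈ 743.
Year 2024: gap = -1.7 × (8.94 - 5.09) = -6.545%, loss ≈ 9293 × 6.545/100 ≈ 608.
Total lost output = 585 + 539 + 634 + 743 + 608 = 3109 billion.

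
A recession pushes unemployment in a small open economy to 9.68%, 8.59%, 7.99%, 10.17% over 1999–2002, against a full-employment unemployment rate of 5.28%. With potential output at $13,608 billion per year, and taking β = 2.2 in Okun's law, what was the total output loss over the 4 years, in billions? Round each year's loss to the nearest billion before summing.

$4,583 billion

Year 1999: gap = -2.2 × (9.68 - 5.28) = -9.68%, loss ≈ 13608 × 9.68/100 ≈ 1317.
Year 2000: gap = -2.2 × (8.59 - 5.28) = -7.282%, loss ≈ 13608 × 7.282/100 ≈ 991.
Year 2001: gap = -2.2 × (7.99 - 5.28) = -5.962%, loss ≈ 13608 × 5.962/100 ≈ 811.
Year 2002: gap = -2.2 × (10.17 - 5.28) = -10.758%, loss ≈ 13608 × 10.758/100 ≈ 1464.
Total lost output = 1317 + 991 + 811 + 1464 = 4583 billion.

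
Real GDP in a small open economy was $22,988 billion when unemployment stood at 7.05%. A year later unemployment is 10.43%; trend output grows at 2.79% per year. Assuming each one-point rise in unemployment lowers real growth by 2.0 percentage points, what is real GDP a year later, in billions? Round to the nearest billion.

$22,075 billion

Δu = 10.43 - 7.05 = 3.38 points.
Okun's law (growth form): g_Y = g_Y* - β × Δu = 2.79 - 2.0 × (3.38) = 2.79 - 6.76 = -3.97%.
Real GDP in the next year = 22988 × (1 - 3.97/100) = 22988 × 0.9603 ≈ 22075 billion.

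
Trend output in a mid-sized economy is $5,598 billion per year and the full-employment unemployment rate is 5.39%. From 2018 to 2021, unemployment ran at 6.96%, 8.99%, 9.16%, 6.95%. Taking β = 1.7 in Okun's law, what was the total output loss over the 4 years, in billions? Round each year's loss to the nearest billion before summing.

$999 billion

Year 2018: gap = -1.7 × (6.96 - 5.39) = -2.669%, loss ≈ 5598 × 2.669/100 ≈ 149.
Year 2019: gap = -1.7 × (8.99 - 5.39) = -6.12%, loss ≈ 5598 × 6.12/100 ≈ 343.
Year 2020: gap = -1.7 × (9.16 - 5.39) = -6.409%, loss ≈ 5598 × 6.409/100 ≈ 359.
Year 2021: gap = -1.7 × (6.95 - 5.39) = -2.652%, loss ≈ 5598 × 2.652/100 ≈ 148.
Total lost output = 149 + 343 + 359 + 148 = 999 billion.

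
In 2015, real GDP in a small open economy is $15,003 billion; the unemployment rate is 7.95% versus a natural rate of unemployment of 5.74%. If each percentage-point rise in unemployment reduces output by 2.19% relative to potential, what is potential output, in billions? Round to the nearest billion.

Unemployment gap = 7.95 - 5.74 = 2.21 points, so output gap = -2.19 × 2.21 = -4.8399%.
Since Y = Y* × (1 + gap/100), Y* = 15003/0.951601 ≈ 15766 billion.

$15,766 billion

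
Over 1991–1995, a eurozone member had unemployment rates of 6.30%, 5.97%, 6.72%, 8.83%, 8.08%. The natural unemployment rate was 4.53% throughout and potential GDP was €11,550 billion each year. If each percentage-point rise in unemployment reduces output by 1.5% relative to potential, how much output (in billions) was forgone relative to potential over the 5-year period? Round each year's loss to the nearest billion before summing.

€2,295 billion

Year 1991: gap = -1.5 × (6.3 - 4.53) = -2.655%, loss ≈ 11550 × 2.655/100 ≈ 307.
Year 1992: gap = -1.5 × (5.97 - 4.53) = -2.16%, loss ≈ 11550 × 2.16/100 ≈ 249.
Year 1993: gap = -1.5 × (6.72 - 4.53) = -3.285%, loss ≈ 11550 × 3.285/100 ≈ 379.
Year 1994: gap = -1.5 × (8.83 - 4.53) = -6.45%, loss ≈ 11550 × 6.45/100 ≈ 745.
Year 1995: gap = -1.5 × (8.08 - 4.53) = -5.325%, loss ≈ 11550 × 5.325/100 ≈ 615.
Total lost output = 307 + 249 + 379 + 745 + 615 = 2295 billion.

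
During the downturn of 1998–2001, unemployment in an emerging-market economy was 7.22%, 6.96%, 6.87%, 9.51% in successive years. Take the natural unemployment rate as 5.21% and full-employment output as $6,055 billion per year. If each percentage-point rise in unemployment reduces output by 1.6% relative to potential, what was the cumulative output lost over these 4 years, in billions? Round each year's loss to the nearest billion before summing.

Year 1998: gap = -1.6 × (7.22 - 5.21) = -3.216%, loss ≈ 6055 × 3.216/100 ≈ 195.
Year 1999: gap = -1.6 × (6.96 - 5.21) = -2.8%, loss ≈ 6055 × 2.8/100 ≈ 170.
Year 2000: gap = -1.6 × (6.87 - 5.21) = -2.656%, loss ≈ 6055 × 2.656/100 ≈ 161.
Year 2001: gap = -1.6 × (9.51 - 5.21) = -6.88%, loss ≈ 6055 × 6.88/100 ≈ 417.
Total lost output = 195 + 170 + 161 + 417 = 943 billion.

$943 billion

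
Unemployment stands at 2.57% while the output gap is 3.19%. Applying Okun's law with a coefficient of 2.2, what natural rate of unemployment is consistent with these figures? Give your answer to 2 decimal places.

4.02%

From Okun's law, u - u* = -(output gap)/β = -(3.19)/2.2 = -1.45 points.
So u* = 2.57 + 1.45 = 4.02%.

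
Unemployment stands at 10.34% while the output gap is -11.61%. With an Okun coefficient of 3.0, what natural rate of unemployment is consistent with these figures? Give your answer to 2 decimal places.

6.47%

From Okun's law, u - u* = -(output gap)/β = -(-11.61)/3.0 = 3.87 points.
So u* = 10.34 - 3.87 = 6.47%.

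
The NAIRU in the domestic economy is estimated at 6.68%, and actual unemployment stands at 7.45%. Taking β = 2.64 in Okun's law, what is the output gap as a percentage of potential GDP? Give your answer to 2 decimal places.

The unemployment gap is 7.45 - 6.68 = 0.77 percentage points.
Okun's law gives an output gap of -2.64 × 0.77 = -2.0328%, i.e. 2.03% below potential.

-2.03%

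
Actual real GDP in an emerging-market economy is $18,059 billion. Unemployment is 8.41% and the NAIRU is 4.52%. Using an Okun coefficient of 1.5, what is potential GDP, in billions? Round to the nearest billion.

$19,178 billion

Unemployment gap = 8.41 - 4.52 = 3.89 points, so output gap = -1.5 × 3.89 = -5.835%.
Since Y = Y* × (1 + gap/100), Y* = 18059/0.94165 ≈ 19178 billion.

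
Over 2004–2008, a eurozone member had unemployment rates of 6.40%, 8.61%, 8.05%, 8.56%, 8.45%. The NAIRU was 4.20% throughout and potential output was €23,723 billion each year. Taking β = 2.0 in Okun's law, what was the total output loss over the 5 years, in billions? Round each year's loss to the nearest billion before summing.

€9,048 billion

Year 2004: gap = -2.0 × (6.4 - 4.2) = -4.4%, loss ≈ 23723 × 4.4/100 ≈ 1044.
Year 2005: gap = -2.0 × (8.61 - 4.2) = -8.82%, loss ≈ 23723 × 8.82/100 ≈ 2092.
Year 2006: gap = -2.0 × (8.05 - 4.2) = -7.7%, loss ≈ 23723 × 7.7/100 ≈ 1827.
Year 2007: gap = -2.0 × (8.56 - 4.2) = -8.72%, loss ≈ 23723 × 8.72/100 ≈ 2069.
Year 2008: gap = -2.0 × (8.45 - 4.2) = -8.5%, loss ≈ 23723 × 8.5/100 ≈ 2016.
Total lost output = 1044 + 2092 + 1827 + 2069 + 2016 = 9048 billion.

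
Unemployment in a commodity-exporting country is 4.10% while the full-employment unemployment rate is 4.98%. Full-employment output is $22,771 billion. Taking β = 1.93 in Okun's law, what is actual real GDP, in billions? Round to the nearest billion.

$23,158 billion

Unemployment gap = 4.1 - 4.98 = -0.88 points, so the output gap is -1.93 × (-0.88) = 1.6984%.
Actual GDP = 22771 × (1 + 1.6984/100) = 22771 × 1.016984 ≈ 23158 billion.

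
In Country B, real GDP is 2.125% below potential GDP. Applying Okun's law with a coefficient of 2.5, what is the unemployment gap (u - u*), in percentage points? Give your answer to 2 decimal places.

0.85 percentage points

Okun's law: output gap = -β × (u - u*), so u - u* = -(output gap)/β.
u - u* = -(-2.125)/2.5 = 0.85 percentage points.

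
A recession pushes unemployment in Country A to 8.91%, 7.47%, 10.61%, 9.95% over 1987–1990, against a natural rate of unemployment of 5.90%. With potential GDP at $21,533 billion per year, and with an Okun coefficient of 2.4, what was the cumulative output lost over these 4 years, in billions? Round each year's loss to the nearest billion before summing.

$6,894 billion

Year 1987: gap = -2.4 × (8.91 - 5.9) = -7.224%, loss ≈ 21533 × 7.224/100 ≈ 1556.
Year 1988: gap = -2.4 × (7.47 - 5.9) = -3.768%, loss ≈ 21533 × 3.768/100 ≈ 811.
Year 1989: gap = -2.4 × (10.61 - 5.9) = -11.304%, loss ≈ 21533 × 11.304/100 ≈ 2434.
Year 1990: gap = -2.4 × (9.95 - 5.9) = -9.72%, loss ≈ 21533 × 9.72/100 ≈ 2093.
Total lost output = 1556 + 811 + 2434 + 2093 = 6894 billion.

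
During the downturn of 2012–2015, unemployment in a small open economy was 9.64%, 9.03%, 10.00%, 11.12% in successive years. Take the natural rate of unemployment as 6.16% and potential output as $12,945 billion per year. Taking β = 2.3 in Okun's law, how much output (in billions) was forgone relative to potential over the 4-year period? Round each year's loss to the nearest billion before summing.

$4,510 billion

Year 2012: gap = -2.3 × (9.64 - 6.16) = -8.004%, loss ≈ 12945 × 8.004/100 ≈ 1036.
Year 2013: gap = -2.3 × (9.03 - 6.16) = -6.601%, loss ≈ 12945 × 6.601/100 ≈ 854.
Year 2014: gap = -2.3 × (10 - 6.16) = -8.832%, loss ≈ 12945 × 8.832/100 ≈ 1143.
Year 2015: gap = -2.3 × (11.12 - 6.16) = -11.408%, loss ≈ 12945 × 11.408/100 ≈ 1477.
Total lost output = 1036 + 854 + 1143 + 1477 = 4510 billion.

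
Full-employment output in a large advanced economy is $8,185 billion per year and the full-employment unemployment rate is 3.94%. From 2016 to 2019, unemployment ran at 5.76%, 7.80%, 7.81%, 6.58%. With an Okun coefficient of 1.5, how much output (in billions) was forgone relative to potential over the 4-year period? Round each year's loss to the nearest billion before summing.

$1,496 billion

Year 2016: gap = -1.5 × (5.76 - 3.94) = -2.73%, loss ≈ 8185 × 2.73/100 ≈ 223.
Year 2017: gap = -1.5 × (7.8 - 3.94) = -5.79%, loss ≈ 8185 × 5.79/100 ≈ 474.
Year 2018: gap = -1.5 × (7.81 - 3.94) = -5.805%, loss ≈ 8185 × 5.805/100 ≈ 475.
Year 2019: gap = -1.5 × (6.58 - 3.94) = -3.96%, loss ≈ 8185 × 3.96/100 ≈ 324.
Total lost output = 223 + 474 + 475 + 324 = 1496 billion.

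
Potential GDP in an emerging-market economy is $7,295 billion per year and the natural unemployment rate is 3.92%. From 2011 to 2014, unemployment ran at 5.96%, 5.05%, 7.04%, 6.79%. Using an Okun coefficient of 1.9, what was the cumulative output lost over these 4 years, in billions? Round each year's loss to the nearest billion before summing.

Year 2011: gap = -1.9 × (5.96 - 3.92) = -3.876%, loss ≈ 7295 × 3.876/100 ≈ 283.
Year 2012: gap = -1.9 × (5.05 - 3.92) = -2.147%, loss ≈ 7295 × 2.147/100 ≈ 157.
Year 2013: gap = -1.9 × (7.04 - 3.92) = -5.928%, loss ≈ 7295 × 5.928/100 ≈ 432.
Year 2014: gap = -1.9 × (6.79 - 3.92) = -5.453%, loss ≈ 7295 × 5.453/100 ≈ 398.
Total lost output = 283 + 157 + 432 + 398 = 1270 billion.

$1,270 billion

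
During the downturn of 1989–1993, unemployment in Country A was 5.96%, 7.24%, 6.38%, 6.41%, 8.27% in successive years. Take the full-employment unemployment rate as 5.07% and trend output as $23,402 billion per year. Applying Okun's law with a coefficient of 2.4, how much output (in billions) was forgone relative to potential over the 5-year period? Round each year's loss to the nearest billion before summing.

$5,005 billion

Year 1989: gap = -2.4 × (5.96 - 5.07) = -2.136%, loss ≈ 23402 × 2.136/100 ≈ 500.
Year 1990: gap = -2.4 × (7.24 - 5.07) = -5.208%, loss ≈ 23402 × 5.208/100 ≈ 1219.
Year 1991: gap = -2.4 × (6.38 - 5.07) = -3.144%, loss ≈ 23402 × 3.144/100 ≈ 736.
Year 1992: gap = -2.4 × (6.41 - 5.07) = -3.216%, loss ≈ 23402 × 3.216/100 ≈ 753.
Year 1993: gap = -2.4 × (8.27 - 5.07) = -7.68%, loss ≈ 23402 × 7.68/100 ≈ 1797.
Total lost output = 500 + 1219 + 736 + 753 + 1797 = 5005 billion.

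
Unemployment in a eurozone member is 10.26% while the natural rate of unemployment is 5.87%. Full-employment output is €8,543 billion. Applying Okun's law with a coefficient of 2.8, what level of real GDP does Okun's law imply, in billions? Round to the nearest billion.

Unemployment gap = 10.26 - 5.87 = 4.39 points, so the output gap is -2.8 × 4.39 = -12.292%.
Actual GDP = 8543 × (1 - 12.292/100) = 8543 × 0.87708 ≈ 7493 billion.

€7,493 billion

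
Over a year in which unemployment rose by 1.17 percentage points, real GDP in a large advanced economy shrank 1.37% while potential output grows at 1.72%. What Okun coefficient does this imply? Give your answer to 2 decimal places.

β ≈ 2.64

Growth form: g_Y = g_Y* - β × Δu, so β = (g_Y* - g_Y)/Δu.
β = (1.72 + 1.37)/1.17 = 3.09/1.17 = 2.64.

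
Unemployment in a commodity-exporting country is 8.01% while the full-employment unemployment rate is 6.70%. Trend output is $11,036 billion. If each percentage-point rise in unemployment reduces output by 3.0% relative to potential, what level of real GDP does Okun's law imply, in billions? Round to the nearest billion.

$10,602 billion

Unemployment gap = 8.01 - 6.7 = 1.31 points, so the output gap is -3 × 1.31 = -3.93%.
Actual GDP = 11036 × (1 - 3.93/100) = 11036 × 0.9607 ≈ 10602 billion.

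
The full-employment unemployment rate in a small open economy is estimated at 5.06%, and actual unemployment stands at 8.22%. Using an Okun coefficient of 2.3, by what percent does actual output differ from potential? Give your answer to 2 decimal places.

-7.27%

The unemployment gap is 8.22 - 5.06 = 3.16 percentage points.
Okun's law gives an output gap of -2.3 × 3.16 = -7.268%, i.e. 7.27% below potential.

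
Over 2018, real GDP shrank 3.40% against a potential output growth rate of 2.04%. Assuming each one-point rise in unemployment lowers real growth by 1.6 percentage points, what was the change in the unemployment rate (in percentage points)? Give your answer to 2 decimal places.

3.40 percentage points

Growth-rate Okun's law: g_Y = g_Y* - β × Δu, so Δu = (g_Y* - g_Y)/β.
Δu = (2.04 + 3.4)/1.6 = 5.44/1.6 = 3.40 percentage points.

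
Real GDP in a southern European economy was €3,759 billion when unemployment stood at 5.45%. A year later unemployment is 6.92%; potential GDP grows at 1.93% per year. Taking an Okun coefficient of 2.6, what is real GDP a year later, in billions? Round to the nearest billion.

€3,688 billion

Δu = 6.92 - 5.45 = 1.47 points.
Okun's law (growth form): g_Y = g_Y* - β × Δu = 1.93 - 2.6 × (1.47) = 1.93 - 3.822 = -1.892%.
Real GDP in the next year = 3759 × (1 - 1.892/100) = 3759 × 0.98108 ≈ 3688 billion.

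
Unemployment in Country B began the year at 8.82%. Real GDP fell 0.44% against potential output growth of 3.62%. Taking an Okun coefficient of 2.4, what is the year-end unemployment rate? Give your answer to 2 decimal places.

10.51%

Growth-rate Okun's law: g_Y = g_Y* - β × Δu, so Δu = (g_Y* - g_Y)/β.
Δu = (3.62 + 0.44)/2.4 = 4.06/2.4 = 1.69 percentage points.
Year-end unemployment = 8.82 + 1.69 = 10.51%.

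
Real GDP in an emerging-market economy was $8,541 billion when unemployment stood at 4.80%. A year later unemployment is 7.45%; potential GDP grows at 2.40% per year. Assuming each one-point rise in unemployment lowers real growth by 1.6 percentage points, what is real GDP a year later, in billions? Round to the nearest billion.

$8,384 billion

Δu = 7.45 - 4.8 = 2.65 points.
Okun's law (growth form): g_Y = g_Y* - β × Δu = 2.40 - 1.6 × (2.65) = 2.4 - 4.24 = -1.84%.
Real GDP in the next year = 8541 × (1 - 1.84/100) = 8541 × 0.9816 ≈ 8384 billion.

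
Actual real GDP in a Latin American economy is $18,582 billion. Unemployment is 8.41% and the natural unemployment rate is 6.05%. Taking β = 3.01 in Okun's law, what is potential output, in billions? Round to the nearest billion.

Unemployment gap = 8.41 - 6.05 = 2.36 points, so output gap = -3.01 × 2.36 = -7.1036%.
Since Y = Y* × (1 + gap/100), Y* = 18582/0.928964 ≈ 20003 billion.

$20,003 billion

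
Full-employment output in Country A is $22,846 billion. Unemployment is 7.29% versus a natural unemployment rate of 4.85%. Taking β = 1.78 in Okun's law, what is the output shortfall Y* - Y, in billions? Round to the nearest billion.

$992 billion

Output gap = -1.78 × (7.29 - 4.85) = -1.78 × 2.44 = -4.3432%.
Actual GDP ≈ 22846 × 0.956568 ≈ 21854 billion, so the shortfall is 22846 - 21854 = 992 billion.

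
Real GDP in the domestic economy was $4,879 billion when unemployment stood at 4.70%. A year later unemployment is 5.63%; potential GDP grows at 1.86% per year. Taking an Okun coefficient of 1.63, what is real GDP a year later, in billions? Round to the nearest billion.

Δu = 5.63 - 4.7 = 0.93 points.
Okun's law (growth form): g_Y = g_Y* - β × Δu = 1.86 - 1.63 × (0.93) = 1.86 - 1.5159 = 0.3441%.
Real GDP in the next year = 4879 × (1 + 0.3441/100) = 4879 × 1.003441 ≈ 4896 billion.

$4,896 billion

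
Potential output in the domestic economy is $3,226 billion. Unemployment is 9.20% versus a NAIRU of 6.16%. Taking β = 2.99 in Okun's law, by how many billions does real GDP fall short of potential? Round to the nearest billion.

Output gap = -2.99 × (9.2 - 6.16) = -2.99 × 3.04 = -9.0896%.
Actual GDP ≈ 3226 × 0.909104 ≈ 2933 billion, so the shortfall is 3226 - 2933 = 293 billion.

$293 billion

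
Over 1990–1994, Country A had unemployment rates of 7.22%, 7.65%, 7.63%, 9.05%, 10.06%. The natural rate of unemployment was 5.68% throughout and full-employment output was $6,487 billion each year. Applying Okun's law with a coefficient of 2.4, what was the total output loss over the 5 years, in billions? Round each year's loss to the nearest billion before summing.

$2,058 billion

Year 1990: gap = -2.4 × (7.22 - 5.68) = -3.696%, loss ≈ 6487 × 3.696/100 ≈ 240.
Year 1991: gap = -2.4 × (7.65 - 5.68) = -4.728%, loss ≈ 6487 × 4.728/100 ≈ 307.
Year 1992: gap = -2.4 × (7.63 - 5.68) = -4.68%, loss ≈ 6487 × 4.68/100 ≈ 304.
Year 1993: gap = -2.4 × (9.05 - 5.68) = -8.088%, loss ≈ 6487 × 8.088/100 ≈ 525.
Year 1994: gap = -2.4 × (10.06 - 5.68) = -10.512%, loss ≈ 6487 × 10.512/100 ≈ 682.
Total lost output = 240 + 307 + 304 + 525 + 682 = 2058 billion.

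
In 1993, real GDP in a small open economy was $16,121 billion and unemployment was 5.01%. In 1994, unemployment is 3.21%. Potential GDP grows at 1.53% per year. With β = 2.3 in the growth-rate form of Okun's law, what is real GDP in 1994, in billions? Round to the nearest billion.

Δu = 3.21 - 5.01 = -1.8 points.
Okun's law (growth form): g_Y = g_Y* - β × Δu = 1.53 - 2.3 × (-1.80) = 1.53 + 4.14 = 5.67%.
Real GDP in the next year = 16121 × (1 + 5.67/100) = 16121 × 1.0567 ≈ 17035 billion.

$17,035 billion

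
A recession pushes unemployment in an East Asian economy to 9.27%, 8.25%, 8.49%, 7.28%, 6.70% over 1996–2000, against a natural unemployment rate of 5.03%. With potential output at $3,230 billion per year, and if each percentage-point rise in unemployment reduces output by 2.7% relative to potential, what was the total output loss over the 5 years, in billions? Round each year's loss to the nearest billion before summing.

$1,295 billion

Year 1996: gap = -2.7 × (9.27 - 5.03) = -11.448%, loss ≈ 3230 × 11.448/100 ≈ 370.
Year 1997: gap = -2.7 × (8.25 - 5.03) = -8.694%, loss ≈ 3230 × 8.694/100 ≈ 281.
Year 1998: gap = -2.7 × (8.49 - 5.03) = -9.342%, loss ≈ 3230 × 9.342/100 ≈ 302.
Year 1999: gap = -2.7 × (7.28 - 5.03) = -6.075%, loss ≈ 3230 × 6.075/100 ≈ 196.
Year 2000: gap = -2.7 × (6.7 - 5.03) = -4.509%, loss ≈ 3230 × 4.509/100 ≈ 146.
Total lost output = 370 + 281 + 302 + 196 + 146 = 1295 billion.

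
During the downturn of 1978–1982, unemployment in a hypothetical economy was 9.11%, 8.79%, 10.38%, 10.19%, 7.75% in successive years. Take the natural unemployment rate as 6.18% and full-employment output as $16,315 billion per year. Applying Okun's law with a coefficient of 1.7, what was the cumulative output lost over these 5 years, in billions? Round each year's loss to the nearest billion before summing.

$4,249 billion

Year 1978: gap = -1.7 × (9.11 - 6.18) = -4.981%, loss ≈ 16315 × 4.981/100 ≈ 813.
Year 1979: gap = -1.7 × (8.79 - 6.18) = -4.437%, loss ≈ 16315 × 4.437/100 ≈ 724.
Year 1980: gap = -1.7 × (10.38 - 6.18) = -7.14%, loss ≈ 16315 × 7.14/100 ≈ 1165.
Year 1981: gap = -1.7 × (10.19 - 6.18) = -6.817%, loss ≈ 16315 × 6.817/100 ≈ 1112.
Year 1982: gap = -1.7 × (7.75 - 6.18) = -2.669%, loss ≈ 16315 × 2.669/100 ≈ 435.
Total lost output = 813 + 724 + 1165 + 1112 + 435 = 4249 billion.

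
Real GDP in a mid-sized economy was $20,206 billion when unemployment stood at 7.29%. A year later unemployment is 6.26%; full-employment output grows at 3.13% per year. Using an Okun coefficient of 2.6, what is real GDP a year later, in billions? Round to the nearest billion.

Δu = 6.26 - 7.29 = -1.03 points.
Okun's law (growth form): g_Y = g_Y* - β × Δu = 3.13 - 2.6 × (-1.03) = 3.13 + 2.678 = 5.808%.
Real GDP in the next year = 20206 × (1 + 5.808/100) = 20206 × 1.05808 ≈ 21380 billion.

$21,380 billion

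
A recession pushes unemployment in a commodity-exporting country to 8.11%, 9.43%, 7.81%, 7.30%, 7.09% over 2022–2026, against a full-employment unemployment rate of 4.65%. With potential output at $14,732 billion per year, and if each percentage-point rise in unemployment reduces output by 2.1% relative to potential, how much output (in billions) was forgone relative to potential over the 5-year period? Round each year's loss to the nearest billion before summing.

Year 2022: gap = -2.1 × (8.11 - 4.65) = -7.266%, loss ≈ 14732 × 7.266/100 ≈ 1070.
Year 2023: gap = -2.1 × (9.43 - 4.65) = -10.038%, loss ≈ 14732 × 10.038/100 ≈ 1479.
Year 2024: gap = -2.1 × (7.81 - 4.65) = -6.636%, loss ≈ 14732 × 6.636/100 ≈ 978.
Year 2025: gap = -2.1 × (7.3 - 4.65) = -5.565%, loss ≈ 14732 × 5.565/100 ≈ 820.
Year 2026: gap = -2.1 × (7.09 - 4.65) = -5.124%, loss ≈ 14732 × 5.124/100 ≈ 755.
Total lost output = 1070 + 1479 + 978 + 820 + 755 = 5102 billion.

$5,102 billion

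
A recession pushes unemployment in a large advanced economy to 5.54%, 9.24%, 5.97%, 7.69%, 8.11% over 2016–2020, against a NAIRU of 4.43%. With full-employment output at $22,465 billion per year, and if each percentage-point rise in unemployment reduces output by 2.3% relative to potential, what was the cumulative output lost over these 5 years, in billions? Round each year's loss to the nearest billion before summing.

$7,440 billion

Year 2016: gap = -2.3 × (5.54 - 4.43) = -2.553%, loss ≈ 22465 × 2.553/100 ≈ 574.
Year 2017: gap = -2.3 × (9.24 - 4.43) = -11.063%, loss ≈ 22465 × 11.063/100 ≈ 2485.
Year 2018: gap = -2.3 × (5.97 - 4.43) = -3.542%, loss ≈ 22465 × 3.542/100 ≈ 796.
Year 2019: gap = -2.3 × (7.69 - 4.43) = -7.498%, loss ≈ 22465 × 7.498/100 ≈ 1684.
Year 2020: gap = -2.3 × (8.11 - 4.43) = -8.464%, loss ≈ 22465 × 8.464/100 ≈ 1901.
Total lost output = 574 + 2485 + 796 + 1684 + 1901 = 7440 billion.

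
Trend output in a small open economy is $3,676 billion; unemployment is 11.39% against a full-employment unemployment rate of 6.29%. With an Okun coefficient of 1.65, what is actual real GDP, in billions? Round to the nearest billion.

Unemployment gap = 11.39 - 6.29 = 5.1 points, so the output gap is -1.65 × 5.1 = -8.415%.
Actual GDP = 3676 × (1 - 8.415/100) = 3676 × 0.91585 ≈ 3367 billion.

$3,367 billion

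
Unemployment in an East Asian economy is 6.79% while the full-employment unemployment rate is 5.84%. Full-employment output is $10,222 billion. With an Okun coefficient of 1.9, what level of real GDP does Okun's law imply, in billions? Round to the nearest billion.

$10,037 billion

Unemployment gap = 6.79 - 5.84 = 0.95 points, so the output gap is -1.9 × 0.95 = -1.805%.
Actual GDP = 10222 × (1 - 1.805/100) = 10222 × 0.98195 ≈ 10037 billion.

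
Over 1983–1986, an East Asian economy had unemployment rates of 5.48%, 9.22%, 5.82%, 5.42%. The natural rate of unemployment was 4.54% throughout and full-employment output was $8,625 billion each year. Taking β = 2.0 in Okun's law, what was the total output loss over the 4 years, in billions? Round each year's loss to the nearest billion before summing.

Year 1983: gap = -2.0 × (5.48 - 4.54) = -1.88%, loss ≈ 8625 × 1.88/100 ≈ 162.
Year 1984: gap = -2.0 × (9.22 - 4.54) = -9.36%, loss ≈ 8625 × 9.36/100 ≈ 807.
Year 1985: gap = -2.0 × (5.82 - 4.54) = -2.56%, loss ≈ 8625 × 2.56/100 ≈ 221.
Year 1986: gap = -2.0 × (5.42 - 4.54) = -1.76%, loss ≈ 8625 × 1.76/100 ≈ 152.
Total lost output = 162 + 807 + 221 + 152 = 1342 billion.

$1,342 billion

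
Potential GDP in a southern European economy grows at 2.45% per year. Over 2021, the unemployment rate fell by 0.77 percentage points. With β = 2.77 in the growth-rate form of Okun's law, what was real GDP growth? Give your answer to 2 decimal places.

4.58%

Growth-rate Okun's law: g_Y = g_Y* - β × Δu.
g_Y = 2.45 - 2.77 × (-0.77) = 2.45 + 2.1329 = 4.5829%, i.e. 4.58% to 2 d.p.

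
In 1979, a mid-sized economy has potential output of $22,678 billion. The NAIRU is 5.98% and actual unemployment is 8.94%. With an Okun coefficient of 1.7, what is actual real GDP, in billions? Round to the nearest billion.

$21,537 billion

Unemployment gap = 8.94 - 5.98 = 2.96 points, so the output gap is -1.7 × 2.96 = -5.032%.
Actual GDP = 22678 × (1 - 5.032/100) = 22678 × 0.94968 ≈ 21537 billion.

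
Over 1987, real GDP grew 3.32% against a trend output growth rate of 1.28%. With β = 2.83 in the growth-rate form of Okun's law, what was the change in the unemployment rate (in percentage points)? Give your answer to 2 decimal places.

-0.72 percentage points

Growth-rate Okun's law: g_Y = g_Y* - β × Δu, so Δu = (g_Y* - g_Y)/β.
Δu = (1.28 - 3.32)/2.83 = -2.04/2.83 = -0.72 percentage points.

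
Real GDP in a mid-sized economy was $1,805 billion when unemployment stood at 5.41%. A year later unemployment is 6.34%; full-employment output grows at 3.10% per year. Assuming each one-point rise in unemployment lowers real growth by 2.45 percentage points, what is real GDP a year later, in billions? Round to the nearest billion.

$1,820 billion

Δu = 6.34 - 5.41 = 0.93 points.
Okun's law (growth form): g_Y = g_Y* - β × Δu = 3.10 - 2.45 × (0.93) = 3.1 - 2.2785 = 0.8215%.
Real GDP in the next year = 1805 × (1 + 0.8215/100) = 1805 × 1.008215 ≈ 1820 billion.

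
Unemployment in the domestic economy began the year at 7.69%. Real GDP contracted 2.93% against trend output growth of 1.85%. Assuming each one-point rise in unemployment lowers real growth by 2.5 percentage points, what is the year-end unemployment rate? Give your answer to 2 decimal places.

Growth-rate Okun's law: g_Y = g_Y* - β × Δu, so Δu = (g_Y* - g_Y)/β.
Δu = (1.85 + 2.93)/2.5 = 4.78/2.5 = 1.91 percentage points.
Year-end unemployment = 7.69 + 1.91 = 9.60%.

9.60%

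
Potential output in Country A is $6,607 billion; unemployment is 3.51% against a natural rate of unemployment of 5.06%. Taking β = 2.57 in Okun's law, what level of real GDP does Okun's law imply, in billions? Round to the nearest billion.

$6,870 billion

Unemployment gap = 3.51 - 5.06 = -1.55 points, so the output gap is -2.57 × (-1.55) = 3.9835%.
Actual GDP = 6607 × (1 + 3.9835/100) = 6607 × 1.039835 ≈ 6870 billion.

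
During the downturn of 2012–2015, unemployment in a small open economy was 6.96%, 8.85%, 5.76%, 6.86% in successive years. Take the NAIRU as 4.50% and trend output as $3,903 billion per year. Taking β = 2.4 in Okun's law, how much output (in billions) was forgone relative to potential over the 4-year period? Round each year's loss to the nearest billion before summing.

Year 2012: gap = -2.4 × (6.96 - 4.5) = -5.904%, loss ≈ 3903 × 5.904/100 ≈ 230.
Year 2013: gap = -2.4 × (8.85 - 4.5) = -10.44%, loss ≈ 3903 × 10.44/100 ≈ 407.
Year 2014: gap = -2.4 × (5.76 - 4.5) = -3.024%, loss ≈ 3903 × 3.024/100 ≈ 118.
Year 2015: gap = -2.4 × (6.86 - 4.5) = -5.664%, loss ≈ 3903 × 5.664/100 ≈ 221.
Total lost output = 230 + 407 + 118 + 221 = 976 billion.

$976 billion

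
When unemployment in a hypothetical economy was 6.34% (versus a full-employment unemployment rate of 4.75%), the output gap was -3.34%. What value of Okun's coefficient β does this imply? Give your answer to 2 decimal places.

β ≈ 2.10

Okun's law: output gap = -β × (u - u*).
-3.34 = -β × (6.34 - 4.75) = -β × 1.59, so β = 3.34/1.59 = 2.10.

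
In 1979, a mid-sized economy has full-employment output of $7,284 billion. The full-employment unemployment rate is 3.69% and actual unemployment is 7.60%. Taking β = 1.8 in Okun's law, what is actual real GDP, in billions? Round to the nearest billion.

$6,771 billion

Unemployment gap = 7.6 - 3.69 = 3.91 points, so the output gap is -1.8 × 3.91 = -7.038%.
Actual GDP = 7284 × (1 - 7.038/100) = 7284 × 0.92962 ≈ 6771 billion.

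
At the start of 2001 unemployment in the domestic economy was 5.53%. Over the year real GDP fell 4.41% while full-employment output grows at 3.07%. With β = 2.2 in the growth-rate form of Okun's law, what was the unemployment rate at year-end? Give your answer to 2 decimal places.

8.93%

Growth-rate Okun's law: g_Y = g_Y* - β × Δu, so Δu = (g_Y* - g_Y)/β.
Δu = (3.07 + 4.41)/2.2 = 7.48/2.2 = 3.40 percentage points.
Year-end unemployment = 5.53 + 3.4 = 8.93%.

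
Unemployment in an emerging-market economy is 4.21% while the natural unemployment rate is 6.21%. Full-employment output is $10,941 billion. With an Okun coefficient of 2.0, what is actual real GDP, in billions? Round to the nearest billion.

Unemployment gap = 4.21 - 6.21 = -2 points, so the output gap is -2 × (-2) = 4%.
Actual GDP = 10941 × (1 + 4/100) = 10941 × 1.04 ≈ 11379 billion.

$11,379 billion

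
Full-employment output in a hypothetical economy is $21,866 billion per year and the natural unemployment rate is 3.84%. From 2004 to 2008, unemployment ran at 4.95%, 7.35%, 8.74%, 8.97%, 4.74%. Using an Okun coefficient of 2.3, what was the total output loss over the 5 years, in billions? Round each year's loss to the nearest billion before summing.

Year 2004: gap = -2.3 × (4.95 - 3.84) = -2.553%, loss ≈ 21866 × 2.553/100 ≈ 558.
Year 2005: gap = -2.3 × (7.35 - 3.84) = -8.073%, loss ≈ 21866 × 8.073/100 ≈ 1765.
Year 2006: gap = -2.3 × (8.74 - 3.84) = -11.27%, loss ≈ 21866 × 11.27/100 ≈ 2464.
Year 2007: gap = -2.3 × (8.97 - 3.84) = -11.799%, loss ≈ 21866 × 11.799/100 ≈ 2580.
Year 2008: gap = -2.3 × (4.74 - 3.84) = -2.07%, loss ≈ 21866 × 2.07/100 ≈ 453.
Total lost output = 558 + 1765 + 2464 + 2580 + 453 = 7820 billion.

$7,820 billion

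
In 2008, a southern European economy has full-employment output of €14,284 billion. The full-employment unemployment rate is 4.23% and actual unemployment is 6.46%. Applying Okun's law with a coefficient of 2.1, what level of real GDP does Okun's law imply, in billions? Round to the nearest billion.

€13,615 billion

Unemployment gap = 6.46 - 4.23 = 2.23 points, so the output gap is -2.1 × 2.23 = -4.683%.
Actual GDP = 14284 × (1 - 4.683/100) = 14284 × 0.95317 ≈ 13615 billion.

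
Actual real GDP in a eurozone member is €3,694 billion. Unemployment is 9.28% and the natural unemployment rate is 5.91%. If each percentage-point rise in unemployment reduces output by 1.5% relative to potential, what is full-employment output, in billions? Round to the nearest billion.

Unemployment gap = 9.28 - 5.91 = 3.37 points, so output gap = -1.5 × 3.37 = -5.055%.
Since Y = Y* × (1 + gap/100), Y* = 3694/0.94945 ≈ 3891 billion.

€3,891 billion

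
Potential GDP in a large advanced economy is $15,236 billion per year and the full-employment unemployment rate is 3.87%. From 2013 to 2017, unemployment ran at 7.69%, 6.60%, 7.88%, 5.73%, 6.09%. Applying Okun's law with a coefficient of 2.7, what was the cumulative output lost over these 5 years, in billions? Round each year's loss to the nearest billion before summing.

Year 2013: gap = -2.7 × (7.69 - 3.87) = -10.314%, loss ≈ 15236 × 10.314/100 ≈ 1571.
Year 2014: gap = -2.7 × (6.6 - 3.87) = -7.371%, loss ≈ 15236 × 7.371/100 ≈ 1123.
Year 2015: gap = -2.7 × (7.88 - 3.87) = -10.827%, loss ≈ 15236 × 10.827/100 ≈ 1650.
Year 2016: gap = -2.7 × (5.73 - 3.87) = -5.022%, loss ≈ 15236 × 5.022/100 ≈ 765.
Year 2017: gap = -2.7 × (6.09 - 3.87) = -5.994%, loss ≈ 15236 × 5.994/100 ≈ 913.
Total lost output = 1571 + 1123 + 1650 + 765 + 913 = 6022 billion.

$6,022 billion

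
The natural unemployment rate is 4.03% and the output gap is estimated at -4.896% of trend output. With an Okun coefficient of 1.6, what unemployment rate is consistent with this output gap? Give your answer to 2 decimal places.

From Okun's law, u - u* = -(output gap)/β = -(-4.896)/1.6 = 3.06 points.
So u = 4.03 + 3.06 = 7.09%.

7.09%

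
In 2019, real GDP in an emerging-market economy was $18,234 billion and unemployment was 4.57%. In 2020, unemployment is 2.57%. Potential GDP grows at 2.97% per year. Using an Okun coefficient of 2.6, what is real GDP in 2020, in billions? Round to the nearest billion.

$19,724 billion

Δu = 2.57 - 4.57 = -2 points.
Okun's law (growth form): g_Y = g_Y* - β × Δu = 2.97 - 2.6 × (-2.00) = 2.97 + 5.2 = 8.17%.
Real GDP in the next year = 18234 × (1 + 8.17/100) = 18234 × 1.0817 ≈ 19724 billion.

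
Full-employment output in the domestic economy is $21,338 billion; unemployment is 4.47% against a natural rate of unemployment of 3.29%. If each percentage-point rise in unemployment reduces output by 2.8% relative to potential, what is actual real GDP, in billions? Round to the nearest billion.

$20,633 billion

Unemployment gap = 4.47 - 3.29 = 1.18 points, so the output gap is -2.8 × 1.18 = -3.304%.
Actual GDP = 21338 × (1 - 3.304/100) = 21338 × 0.96696 ≈ 20633 billion.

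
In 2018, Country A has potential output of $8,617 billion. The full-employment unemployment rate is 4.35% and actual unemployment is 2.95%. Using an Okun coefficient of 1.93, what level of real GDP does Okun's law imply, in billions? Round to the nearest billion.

$8,850 billion

Unemployment gap = 2.95 - 4.35 = -1.4 points, so the output gap is -1.93 × (-1.4) = 2.702%.
Actual GDP = 8617 × (1 + 2.702/100) = 8617 × 1.02702 ≈ 8850 billion.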